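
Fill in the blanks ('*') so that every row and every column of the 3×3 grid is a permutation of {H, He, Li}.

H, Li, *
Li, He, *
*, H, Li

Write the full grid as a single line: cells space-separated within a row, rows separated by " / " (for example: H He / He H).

H Li He / Li He H / He H Li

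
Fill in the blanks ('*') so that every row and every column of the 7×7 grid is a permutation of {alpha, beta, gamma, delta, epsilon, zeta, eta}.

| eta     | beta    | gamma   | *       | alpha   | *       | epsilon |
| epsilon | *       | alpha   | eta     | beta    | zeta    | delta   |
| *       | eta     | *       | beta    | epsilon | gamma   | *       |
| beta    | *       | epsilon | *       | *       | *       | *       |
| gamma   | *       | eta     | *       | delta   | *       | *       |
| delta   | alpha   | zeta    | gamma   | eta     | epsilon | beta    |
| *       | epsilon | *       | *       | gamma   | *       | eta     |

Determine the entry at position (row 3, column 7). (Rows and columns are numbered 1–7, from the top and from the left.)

zeta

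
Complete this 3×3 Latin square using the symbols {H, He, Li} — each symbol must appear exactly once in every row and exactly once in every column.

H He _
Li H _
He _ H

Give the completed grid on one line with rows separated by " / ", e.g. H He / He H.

H He Li / Li H He / He Li H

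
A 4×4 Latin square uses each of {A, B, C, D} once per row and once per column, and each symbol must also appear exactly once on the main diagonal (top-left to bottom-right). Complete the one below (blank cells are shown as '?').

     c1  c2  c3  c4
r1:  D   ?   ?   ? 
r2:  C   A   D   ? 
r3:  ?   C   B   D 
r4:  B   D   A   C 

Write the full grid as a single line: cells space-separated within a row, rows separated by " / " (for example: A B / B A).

(r1,c2) = B
(r1,c3) = C
(r1,c4) = A
(r2,c4) = B
(r3,c1) = A

D B C A / C A D B / A C B D / B D A C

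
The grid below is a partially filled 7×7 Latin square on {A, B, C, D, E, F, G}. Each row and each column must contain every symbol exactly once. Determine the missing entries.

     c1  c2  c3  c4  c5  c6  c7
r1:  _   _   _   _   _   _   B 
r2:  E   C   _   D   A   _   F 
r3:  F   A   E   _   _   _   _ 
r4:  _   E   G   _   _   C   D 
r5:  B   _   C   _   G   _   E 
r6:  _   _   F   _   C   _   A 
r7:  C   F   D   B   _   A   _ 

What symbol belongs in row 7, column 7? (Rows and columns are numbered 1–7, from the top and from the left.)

G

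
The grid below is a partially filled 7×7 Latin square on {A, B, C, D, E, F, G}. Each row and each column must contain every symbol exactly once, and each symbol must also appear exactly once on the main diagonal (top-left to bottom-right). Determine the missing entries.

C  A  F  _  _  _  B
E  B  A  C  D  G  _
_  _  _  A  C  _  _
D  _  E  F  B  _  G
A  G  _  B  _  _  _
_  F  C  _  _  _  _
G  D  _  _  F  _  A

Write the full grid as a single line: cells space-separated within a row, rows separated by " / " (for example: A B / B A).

C A F D G E B / E B A C D G F / F E G A C B D / D C E F B A G / A G D B E F C / B F C G A D E / G D B E F C A

(r2,c7) = F
(r3,c2) = E
(r3,c7) = D
(r4,c2) = C
(r4,c6) = A
(r5,c3) = D
(r5,c5) = E
(r5,c7) = C
(r6,c1) = B
(r6,c6) = D
(r6,c7) = E
(r7,c3) = B
(r7,c4) = E
(r7,c6) = C
(r1,c5) = G
(r1,c6) = E
(r3,c1) = F
(r3,c3) = G
(r3,c6) = B
(r5,c6) = F
(r6,c4) = G
(r6,c5) = A
(r1,c4) = D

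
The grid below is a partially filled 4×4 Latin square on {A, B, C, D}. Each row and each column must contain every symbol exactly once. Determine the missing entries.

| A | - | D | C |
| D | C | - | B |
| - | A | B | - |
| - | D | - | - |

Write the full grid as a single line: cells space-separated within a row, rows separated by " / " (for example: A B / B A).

A B D C / D C A B / C A B D / B D C A

(r1,c2) = B
(r2,c3) = A
(r3,c1) = C
(r3,c4) = D
(r4,c1) = B
(r4,c3) = C
(r4,c4) = A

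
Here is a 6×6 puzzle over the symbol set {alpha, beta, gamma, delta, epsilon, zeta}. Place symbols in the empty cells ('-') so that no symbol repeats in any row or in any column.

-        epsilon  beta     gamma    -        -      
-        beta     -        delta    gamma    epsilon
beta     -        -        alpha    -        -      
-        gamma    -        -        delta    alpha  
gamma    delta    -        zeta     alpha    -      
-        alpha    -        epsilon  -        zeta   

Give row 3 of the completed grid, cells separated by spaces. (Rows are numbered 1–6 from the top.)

(r1,c5): row 1 has {beta,gamma,epsilon}; column 5 has {alpha,gamma,delta}, so it must be zeta.
(r1,c6): row 1 has {beta,gamma,epsilon,zeta}; column 6 has {alpha,epsilon,zeta}, so it must be delta.
(r3,c2): row 3 has {alpha,beta}; column 2 has {alpha,beta,gamma,delta,epsilon}, so it must be zeta.
(r3,c5): row 3 has {alpha,beta,zeta}; column 5 has {alpha,gamma,delta,zeta}, so it must be epsilon.
(r3,c6): row 3 has {alpha,beta,epsilon,zeta}; column 6 has {alpha,delta,epsilon,zeta}, so it must be gamma.
(r4,c4): row 4 has {alpha,gamma,delta}; column 4 has {alpha,gamma,delta,epsilon,zeta}, so it must be beta.
(r5,c3): row 5 has {alpha,gamma,delta,zeta}; column 3 has {beta}, so it must be epsilon.
(r5,c6): row 5 has {alpha,gamma,delta,epsilon,zeta}; column 6 has {alpha,gamma,delta,epsilon,zeta}, so it must be beta.
(r6,c1): row 6 has {alpha,epsilon,zeta}; column 1 has {beta,gamma}, so it must be delta.
(r6,c3): row 6 has {alpha,delta,epsilon,zeta}; column 3 has {beta,epsilon}, so it must be gamma.
(r6,c5): row 6 has {alpha,gamma,delta,epsilon,zeta}; column 5 has {alpha,gamma,delta,epsilon,zeta}, so it must be beta.
(r1,c1): row 1 has {beta,gamma,delta,epsilon,zeta}; column 1 has {beta,gamma,delta}, so it must be alpha.
(r2,c1): row 2 has {beta,gamma,delta,epsilon}; column 1 has {alpha,beta,gamma,delta}, so it must be zeta.
(r2,c3): row 2 has {beta,gamma,delta,epsilon,zeta}; column 3 has {beta,gamma,epsilon}, so it must be alpha.
(r3,c3): row 3 has {alpha,beta,gamma,epsilon,zeta}; column 3 has {alpha,beta,gamma,epsilon}, so it must be delta.

beta zeta delta alpha epsilon gamma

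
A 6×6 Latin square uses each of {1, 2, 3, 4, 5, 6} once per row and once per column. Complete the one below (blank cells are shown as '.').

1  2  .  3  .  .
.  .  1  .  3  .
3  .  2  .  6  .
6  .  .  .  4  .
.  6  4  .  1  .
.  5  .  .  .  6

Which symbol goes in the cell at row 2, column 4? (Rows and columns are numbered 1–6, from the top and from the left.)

6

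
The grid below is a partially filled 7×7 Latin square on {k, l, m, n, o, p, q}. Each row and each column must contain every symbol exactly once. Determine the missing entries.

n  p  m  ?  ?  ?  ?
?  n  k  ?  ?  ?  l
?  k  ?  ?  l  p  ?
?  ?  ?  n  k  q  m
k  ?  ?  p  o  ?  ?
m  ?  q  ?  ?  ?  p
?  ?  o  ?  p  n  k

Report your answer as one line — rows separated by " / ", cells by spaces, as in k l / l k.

n p m k q l o / p n k q m o l / o k n m l p q / l o p n k q m / k q l p o m n / m l q o n k p / q m o l p n k

(r1,c5) = q
(r1,c7) = o
(r2,c5) = m
(r2,c6) = o
(r3,c3) = n
(r3,c7) = q
(r5,c3) = l
(r5,c6) = m
(r5,c7) = n
(r6,c5) = n
(r2,c4) = q
(r3,c1) = o
(r3,c4) = m
(r4,c3) = p
(r5,c2) = q
(r7,c4) = l
(r1,c4) = k
(r1,c6) = l
(r2,c1) = p
(r4,c1) = l
(r4,c2) = o
(r6,c2) = l
(r6,c4) = o
(r6,c6) = k
(r7,c1) = q
(r7,c2) = m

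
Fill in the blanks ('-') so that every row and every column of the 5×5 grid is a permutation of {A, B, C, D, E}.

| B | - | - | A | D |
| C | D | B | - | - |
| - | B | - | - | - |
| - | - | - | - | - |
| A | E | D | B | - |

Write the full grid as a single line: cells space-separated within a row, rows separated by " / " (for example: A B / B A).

row 1 has {A,B,D}; column 2 has {B,D,E} — only C is left for (r1,c2).
row 1 has {A,B,C,D}; column 3 has {B,D} — only E is left for (r1,c3).
row 2 has {B,C,D}; column 4 has {A,B} — only E is left for (r2,c4).
row 2 has {B,C,D,E}; column 5 has {D} — only A is left for (r2,c5).
row 4 is empty so far; column 2 has {B,C,D,E} — only A is left for (r4,c2).
row 4 has {A}; column 3 has {B,D,E} — only C is left for (r4,c3).
row 4 has {A,C}; column 4 has {A,B,E} — only D is left for (r4,c4).
row 5 has {A,B,D,E}; column 5 has {A,D} — only C is left for (r5,c5).
row 3 has {B}; column 3 has {B,C,D,E} — only A is left for (r3,c3).
row 3 has {A,B}; column 4 has {A,B,D,E} — only C is left for (r3,c4).
row 3 has {A,B,C}; column 5 has {A,C,D} — only E is left for (r3,c5).
row 4 has {A,C,D}; column 1 has {A,B,C} — only E is left for (r4,c1).
row 4 has {A,C,D,E}; column 5 has {A,C,D,E} — only B is left for (r4,c5).
row 3 has {A,B,C,E}; column 1 has {A,B,C,E} — only D is left for (r3,c1).

B C E A D / C D B E A / D B A C E / E A C D B / A E D B C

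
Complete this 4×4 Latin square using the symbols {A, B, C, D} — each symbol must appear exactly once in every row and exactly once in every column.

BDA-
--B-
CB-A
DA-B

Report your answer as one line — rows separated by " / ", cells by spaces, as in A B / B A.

(r1,c4) = C
(r2,c1) = A
(r2,c2) = C
(r2,c4) = D
(r3,c3) = D
(r4,c3) = C

B D A C / A C B D / C B D A / D A C B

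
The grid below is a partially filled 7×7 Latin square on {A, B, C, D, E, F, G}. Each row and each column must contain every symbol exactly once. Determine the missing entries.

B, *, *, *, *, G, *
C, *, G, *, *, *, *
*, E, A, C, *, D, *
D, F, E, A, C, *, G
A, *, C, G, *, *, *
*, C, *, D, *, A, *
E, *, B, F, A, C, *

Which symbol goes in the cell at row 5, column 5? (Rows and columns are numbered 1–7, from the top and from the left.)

Cell (r1,c4): row 1 has {B,G}; column 4 has {A,C,D,F,G} → E.
Cell (r2,c4): row 2 has {C,G}; column 4 has {A,C,D,E,F,G} → B.
Cell (r4,c6): row 4 has {A,C,D,E,F,G}; column 6 has {A,C,D,G} → B.
Cell (r6,c3): row 6 has {A,C,D}; column 3 has {A,B,C,E,G} → F.
Cell (r7,c7): row 7 has {A,B,C,E,F}; column 7 has {G} → D.
Cell (r1,c3): row 1 has {B,E,G}; column 3 has {A,B,C,E,F,G} → D.
Cell (r1,c5): row 1 has {B,D,E,G}; column 5 has {A,C} → F.
Cell (r6,c1): row 6 has {A,C,D,F}; column 1 has {A,B,C,D,E} → G.
Cell (r7,c2): row 7 has {A,B,C,D,E,F}; column 2 has {C,E,F} → G.
Cell (r1,c2): row 1 has {B,D,E,F,G}; column 2 has {C,E,F,G} → A.
Cell (r1,c7): row 1 has {A,B,D,E,F,G}; column 7 has {D,G} → C.
Cell (r2,c2): row 2 has {B,C,G}; column 2 has {A,C,E,F,G} → D.
Cell (r2,c5): row 2 has {B,C,D,G}; column 5 has {A,C,F} → E.
Cell (r2,c6): row 2 has {B,C,D,E,G}; column 6 has {A,B,C,D,G} → F.
Cell (r2,c7): row 2 has {B,C,D,E,F,G}; column 7 has {C,D,G} → A.
Cell (r3,c1): row 3 has {A,C,D,E}; column 1 has {A,B,C,D,E,G} → F.
Cell (r3,c7): row 3 has {A,C,D,E,F}; column 7 has {A,C,D,G} → B.
Cell (r5,c2): row 5 has {A,C,G}; column 2 has {A,C,D,E,F,G} → B.
Cell (r5,c5): row 5 has {A,B,C,G}; column 5 has {A,C,E,F} → D.

D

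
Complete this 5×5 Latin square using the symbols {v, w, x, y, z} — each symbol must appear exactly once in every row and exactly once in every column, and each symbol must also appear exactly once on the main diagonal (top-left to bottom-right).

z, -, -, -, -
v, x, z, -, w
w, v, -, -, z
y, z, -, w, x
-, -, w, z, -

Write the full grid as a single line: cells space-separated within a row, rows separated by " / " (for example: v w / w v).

Cell (r2,c4): row 2 has {v,w,x,z}; column 4 has {w,z} → y.
Cell (r3,c3): row 3 has {v,w,z}; column 3 has {w,z}; the diagonal has {w,x,z} → y.
Cell (r3,c4): row 3 has {v,w,y,z}; column 4 has {w,y,z} → x.
Cell (r4,c3): row 4 has {w,x,y,z}; column 3 has {w,y,z} → v.
Cell (r5,c1): row 5 has {w,z}; column 1 has {v,w,y,z} → x.
Cell (r5,c2): row 5 has {w,x,z}; column 2 has {v,x,z} → y.
Cell (r5,c5): row 5 has {w,x,y,z}; column 5 has {w,x,z}; the diagonal has {w,x,y,z} → v.
Cell (r1,c2): row 1 has {z}; column 2 has {v,x,y,z} → w.
Cell (r1,c3): row 1 has {w,z}; column 3 has {v,w,y,z} → x.
Cell (r1,c4): row 1 has {w,x,z}; column 4 has {w,x,y,z} → v.
Cell (r1,c5): row 1 has {v,w,x,z}; column 5 has {v,w,x,z} → y.

z w x v y / v x z y w / w v y x z / y z v w x / x y w z v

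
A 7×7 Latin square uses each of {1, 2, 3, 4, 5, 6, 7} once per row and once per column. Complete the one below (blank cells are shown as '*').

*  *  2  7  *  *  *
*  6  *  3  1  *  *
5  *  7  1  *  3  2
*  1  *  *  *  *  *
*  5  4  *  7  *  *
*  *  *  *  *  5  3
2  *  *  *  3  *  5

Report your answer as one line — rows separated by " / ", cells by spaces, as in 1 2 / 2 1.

1 3 2 7 5 4 6 / 4 6 5 3 1 2 7 / 5 4 7 1 6 3 2 / 6 1 3 5 2 7 4 / 3 5 4 2 7 6 1 / 7 2 1 6 4 5 3 / 2 7 6 4 3 1 5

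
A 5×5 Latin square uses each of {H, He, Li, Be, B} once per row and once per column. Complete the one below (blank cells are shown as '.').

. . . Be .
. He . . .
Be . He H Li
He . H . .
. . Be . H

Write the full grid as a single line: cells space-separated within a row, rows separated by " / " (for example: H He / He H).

Li H B Be He / H He Li B Be / Be B He H Li / He Be H Li B / B Li Be He H

(r3,c2): row 3 has {H,He,Li,Be}; column 2 has {He}, so it must be B.
(r5,c2): row 5 has {H,Be}; column 2 has {He,B}, so it must be Li.
(r1,c2): row 1 has {Be}; column 2 has {He,Li,B}, so it must be H.
(r4,c2): row 4 has {H,He}; column 2 has {H,He,Li,B}, so it must be Be.
(r4,c5): row 4 has {H,He,Be}; column 5 has {H,Li}, so it must be B.
(r5,c1): row 5 has {H,Li,Be}; column 1 has {He,Be}, so it must be B.
(r5,c4): row 5 has {H,Li,Be,B}; column 4 has {H,Be}, so it must be He.
(r1,c1): row 1 has {H,Be}; column 1 has {He,Be,B}, so it must be Li.
(r1,c3): row 1 has {H,Li,Be}; column 3 has {H,He,Be}, so it must be B.
(r1,c5): row 1 has {H,Li,Be,B}; column 5 has {H,Li,B}, so it must be He.
(r2,c1): row 2 has {He}; column 1 has {He,Li,Be,B}, so it must be H.
(r2,c3): row 2 has {H,He}; column 3 has {H,He,Be,B}, so it must be Li.
(r2,c4): row 2 has {H,He,Li}; column 4 has {H,He,Be}, so it must be B.
(r2,c5): row 2 has {H,He,Li,B}; column 5 has {H,He,Li,B}, so it must be Be.
(r4,c4): row 4 has {H,He,Be,B}; column 4 has {H,He,Be,B}, so it must be Li.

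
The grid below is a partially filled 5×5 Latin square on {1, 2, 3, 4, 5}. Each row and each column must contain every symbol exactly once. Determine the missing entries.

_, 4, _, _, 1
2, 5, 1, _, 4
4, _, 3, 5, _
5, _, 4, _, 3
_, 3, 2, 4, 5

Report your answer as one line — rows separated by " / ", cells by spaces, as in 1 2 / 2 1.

At row 1, column 1: row 1 has {1,4}; column 1 has {2,4,5}; that leaves 3.
At row 1, column 3: row 1 has {1,3,4}; column 3 has {1,2,3,4}; that leaves 5.
At row 1, column 4: row 1 has {1,3,4,5}; column 4 has {4,5}; that leaves 2.
At row 2, column 4: row 2 has {1,2,4,5}; column 4 has {2,4,5}; that leaves 3.
At row 3, column 5: row 3 has {3,4,5}; column 5 has {1,3,4,5}; that leaves 2.
At row 4, column 4: row 4 has {3,4,5}; column 4 has {2,3,4,5}; that leaves 1.
At row 5, column 1: row 5 has {2,3,4,5}; column 1 has {2,3,4,5}; that leaves 1.
At row 3, column 2: row 3 has {2,3,4,5}; column 2 has {3,4,5}; that leaves 1.
At row 4, column 2: row 4 has {1,3,4,5}; column 2 has {1,3,4,5}; that leaves 2.

3 4 5 2 1 / 2 5 1 3 4 / 4 1 3 5 2 / 5 2 4 1 3 / 1 3 2 4 5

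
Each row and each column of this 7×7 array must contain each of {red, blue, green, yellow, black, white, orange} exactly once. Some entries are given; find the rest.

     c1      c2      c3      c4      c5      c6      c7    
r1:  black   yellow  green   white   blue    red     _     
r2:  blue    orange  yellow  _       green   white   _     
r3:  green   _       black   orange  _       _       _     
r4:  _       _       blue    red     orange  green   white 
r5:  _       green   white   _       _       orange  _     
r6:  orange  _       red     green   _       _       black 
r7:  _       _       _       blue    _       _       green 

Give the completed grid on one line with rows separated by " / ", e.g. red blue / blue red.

black yellow green white blue red orange / blue orange yellow black green white red / green white black orange red blue yellow / yellow black blue red orange green white / red green white yellow black orange blue / orange blue red green white yellow black / white red orange blue yellow black green

Cell (r1,c7): row 1 has {red,blue,green,yellow,black,white}; column 7 has {green,black,white} → orange.
Cell (r2,c4): row 2 has {blue,green,yellow,white,orange}; column 4 has {red,blue,green,white,orange} → black.
Cell (r2,c7): row 2 has {blue,green,yellow,black,white,orange}; column 7 has {green,black,white,orange} → red.
Cell (r4,c1): row 4 has {red,blue,green,white,orange}; column 1 has {blue,green,black,orange} → yellow.
Cell (r4,c2): row 4 has {red,blue,green,yellow,white,orange}; column 2 has {green,yellow,orange} → black.
Cell (r5,c1): row 5 has {green,white,orange}; column 1 has {blue,green,yellow,black,orange} → red.
Cell (r5,c4): row 5 has {red,green,white,orange}; column 4 has {red,blue,green,black,white,orange} → yellow.
Cell (r5,c5): row 5 has {red,green,yellow,white,orange}; column 5 has {blue,green,orange} → black.
Cell (r5,c7): row 5 has {red,green,yellow,black,white,orange}; column 7 has {red,green,black,white,orange} → blue.
Cell (r7,c1): row 7 has {blue,green}; column 1 has {red,blue,green,yellow,black,orange} → white.
Cell (r7,c2): row 7 has {blue,green,white}; column 2 has {green,yellow,black,orange} → red.
Cell (r7,c3): row 7 has {red,blue,green,white}; column 3 has {red,blue,green,yellow,black,white} → orange.
Cell (r7,c5): row 7 has {red,blue,green,white,orange}; column 5 has {blue,green,black,orange} → yellow.
Cell (r7,c6): row 7 has {red,blue,green,yellow,white,orange}; column 6 has {red,green,white,orange} → black.
Cell (r3,c7): row 3 has {green,black,orange}; column 7 has {red,blue,green,black,white,orange} → yellow.
Cell (r6,c5): row 6 has {red,green,black,orange}; column 5 has {blue,green,yellow,black,orange} → white.
Cell (r3,c5): row 3 has {green,yellow,black,orange}; column 5 has {blue,green,yellow,black,white,orange} → red.
Cell (r3,c6): row 3 has {red,green,yellow,black,orange}; column 6 has {red,green,black,white,orange} → blue.
Cell (r6,c2): row 6 has {red,green,black,white,orange}; column 2 has {red,green,yellow,black,orange} → blue.
Cell (r6,c6): row 6 has {red,blue,green,black,white,orange}; column 6 has {red,blue,green,black,white,orange} → yellow.
Cell (r3,c2): row 3 has {red,blue,green,yellow,black,orange}; column 2 has {red,blue,green,yellow,black,orange} → white.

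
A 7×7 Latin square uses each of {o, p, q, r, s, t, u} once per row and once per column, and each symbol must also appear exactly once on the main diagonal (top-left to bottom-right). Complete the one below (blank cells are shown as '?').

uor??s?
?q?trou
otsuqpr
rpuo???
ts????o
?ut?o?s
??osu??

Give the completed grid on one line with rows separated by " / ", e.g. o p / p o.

(r2,c3) = p
(r5,c3) = q
(r5,c5) = p
(r6,c6) = r
(r7,c2) = r
(r7,c7) = t
(r1,c5) = t
(r2,c1) = s
(r4,c5) = s
(r4,c7) = q
(r5,c4) = r
(r5,c6) = u
(r7,c6) = q
(r1,c7) = p
(r4,c6) = t
(r7,c1) = p
(r1,c4) = q
(r6,c1) = q
(r6,c4) = p

u o r q t s p / s q p t r o u / o t s u q p r / r p u o s t q / t s q r p u o / q u t p o r s / p r o s u q t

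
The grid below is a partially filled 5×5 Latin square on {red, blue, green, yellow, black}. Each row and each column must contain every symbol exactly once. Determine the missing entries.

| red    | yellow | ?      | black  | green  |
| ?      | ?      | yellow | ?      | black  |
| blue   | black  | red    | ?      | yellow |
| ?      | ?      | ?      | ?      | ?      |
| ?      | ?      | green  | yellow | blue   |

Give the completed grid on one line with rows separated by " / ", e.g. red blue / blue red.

red yellow blue black green / green blue yellow red black / blue black red green yellow / yellow green black blue red / black red green yellow blue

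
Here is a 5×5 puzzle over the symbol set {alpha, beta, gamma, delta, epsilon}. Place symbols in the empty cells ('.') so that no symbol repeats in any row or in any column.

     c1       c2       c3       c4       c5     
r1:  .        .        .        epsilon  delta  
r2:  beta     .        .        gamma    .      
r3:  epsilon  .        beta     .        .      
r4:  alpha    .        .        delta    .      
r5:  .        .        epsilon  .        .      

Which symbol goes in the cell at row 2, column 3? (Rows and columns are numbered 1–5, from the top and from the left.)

row 1 has {delta,epsilon}; column 1 has {alpha,beta,epsilon} — only gamma is left for (r1,c1).
row 1 has {gamma,delta,epsilon}; column 3 has {beta,epsilon} — only alpha is left for (r1,c3).
row 2 has {beta,gamma}; column 3 has {alpha,beta,epsilon} — only delta is left for (r2,c3).

delta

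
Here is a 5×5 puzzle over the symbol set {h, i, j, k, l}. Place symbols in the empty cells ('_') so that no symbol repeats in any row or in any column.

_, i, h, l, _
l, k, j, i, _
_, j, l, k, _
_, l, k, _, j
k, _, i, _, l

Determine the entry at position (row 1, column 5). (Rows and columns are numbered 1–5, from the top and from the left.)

row 1 has {h,i,l}; column 1 has {k,l} — only j is left for (r1,c1).
row 1 has {h,i,j,l}; column 5 has {j,l} — only k is left for (r1,c5).

k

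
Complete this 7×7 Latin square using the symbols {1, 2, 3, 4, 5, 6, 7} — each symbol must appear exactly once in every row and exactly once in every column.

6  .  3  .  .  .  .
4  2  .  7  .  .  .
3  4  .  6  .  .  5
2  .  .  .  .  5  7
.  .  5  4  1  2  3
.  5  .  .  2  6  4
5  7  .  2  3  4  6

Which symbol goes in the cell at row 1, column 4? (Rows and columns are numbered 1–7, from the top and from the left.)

(r1,c2) = 1
(r1,c4) = 5

5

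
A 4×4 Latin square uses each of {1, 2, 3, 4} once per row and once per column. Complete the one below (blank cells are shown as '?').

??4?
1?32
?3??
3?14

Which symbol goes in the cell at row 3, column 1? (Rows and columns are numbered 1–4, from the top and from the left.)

4

Cell (r1,c1): row 1 has {4}; column 1 has {1,3} → 2.
Cell (r1,c2): row 1 has {2,4}; column 2 has {3} → 1.
Cell (r1,c4): row 1 has {1,2,4}; column 4 has {2,4} → 3.
Cell (r2,c2): row 2 has {1,2,3}; column 2 has {1,3} → 4.
Cell (r3,c1): row 3 has {3}; column 1 has {1,2,3} → 4.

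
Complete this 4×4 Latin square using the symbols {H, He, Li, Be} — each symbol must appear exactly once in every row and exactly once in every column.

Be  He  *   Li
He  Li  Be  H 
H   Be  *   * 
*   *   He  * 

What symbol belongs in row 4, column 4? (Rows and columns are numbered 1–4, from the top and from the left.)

Be

(r1,c3) = H
(r3,c3) = Li
(r3,c4) = He
(r4,c1) = Li
(r4,c2) = H
(r4,c4) = Be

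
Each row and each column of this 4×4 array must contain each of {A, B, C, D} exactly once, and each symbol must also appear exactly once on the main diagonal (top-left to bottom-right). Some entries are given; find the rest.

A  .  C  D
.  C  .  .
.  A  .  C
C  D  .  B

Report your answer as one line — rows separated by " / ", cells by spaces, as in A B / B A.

A B C D / D C B A / B A D C / C D A B

Cell (r1,c2): row 1 has {A,C,D}; column 2 has {A,C,D} → B.
Cell (r2,c4): row 2 has {C}; column 4 has {B,C,D} → A.
Cell (r3,c3): row 3 has {A,C}; column 3 has {C}; the diagonal has {A,B,C} → D.
Cell (r4,c3): row 4 has {B,C,D}; column 3 has {C,D} → A.
Cell (r2,c3): row 2 has {A,C}; column 3 has {A,C,D} → B.
Cell (r3,c1): row 3 has {A,C,D}; column 1 has {A,C} → B.
Cell (r2,c1): row 2 has {A,B,C}; column 1 has {A,B,C} → D.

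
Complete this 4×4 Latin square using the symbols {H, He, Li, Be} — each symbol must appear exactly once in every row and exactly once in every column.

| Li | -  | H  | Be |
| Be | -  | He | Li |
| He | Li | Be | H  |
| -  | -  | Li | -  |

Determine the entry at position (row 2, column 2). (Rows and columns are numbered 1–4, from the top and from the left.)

(r1,c2): row 1 has {H,Li,Be}; column 2 has {Li}, so it must be He.
(r2,c2): row 2 has {He,Li,Be}; column 2 has {He,Li}, so it must be H.

H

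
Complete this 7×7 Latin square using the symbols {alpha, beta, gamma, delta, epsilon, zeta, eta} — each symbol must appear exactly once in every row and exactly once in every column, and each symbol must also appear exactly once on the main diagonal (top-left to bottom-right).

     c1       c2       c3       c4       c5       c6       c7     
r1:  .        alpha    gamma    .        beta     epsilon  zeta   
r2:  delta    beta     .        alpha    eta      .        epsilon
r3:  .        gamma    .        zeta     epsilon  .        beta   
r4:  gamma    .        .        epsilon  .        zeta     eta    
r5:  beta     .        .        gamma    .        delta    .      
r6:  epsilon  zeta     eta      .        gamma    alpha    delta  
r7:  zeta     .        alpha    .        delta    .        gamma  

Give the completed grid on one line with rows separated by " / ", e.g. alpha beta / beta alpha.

eta alpha gamma delta beta epsilon zeta / delta beta zeta alpha eta gamma epsilon / alpha gamma delta zeta epsilon eta beta / gamma delta beta epsilon alpha zeta eta / beta eta epsilon gamma zeta delta alpha / epsilon zeta eta beta gamma alpha delta / zeta epsilon alpha eta delta beta gamma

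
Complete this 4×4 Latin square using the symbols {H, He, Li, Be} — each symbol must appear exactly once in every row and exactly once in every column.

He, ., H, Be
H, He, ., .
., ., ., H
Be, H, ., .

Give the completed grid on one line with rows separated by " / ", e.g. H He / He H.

(r1,c2) = Li
(r2,c4) = Li
(r3,c1) = Li
(r3,c2) = Be
(r3,c3) = He
(r4,c3) = Li
(r4,c4) = He
(r2,c3) = Be

He Li H Be / H He Be Li / Li Be He H / Be H Li He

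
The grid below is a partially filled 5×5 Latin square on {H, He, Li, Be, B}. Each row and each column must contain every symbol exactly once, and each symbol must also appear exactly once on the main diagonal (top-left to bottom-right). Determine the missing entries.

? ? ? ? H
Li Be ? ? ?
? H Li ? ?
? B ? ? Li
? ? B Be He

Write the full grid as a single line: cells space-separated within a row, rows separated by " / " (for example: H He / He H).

row 1 has {H}; column 1 has {Li}; the diagonal has {He,Li,Be} — only B is left for (r1,c1).
row 2 has {Li,Be}; column 5 has {H,He,Li} — only B is left for (r2,c5).
row 3 has {H,Li}; column 5 has {H,He,Li,B} — only Be is left for (r3,c5).
row 4 has {Li,B}; column 4 has {Be}; the diagonal has {He,Li,Be,B} — only H is left for (r4,c4).
row 5 has {He,Be,B}; column 1 has {Li,B} — only H is left for (r5,c1).
row 5 has {H,He,Be,B}; column 2 has {H,Be,B} — only Li is left for (r5,c2).
row 1 has {H,B}; column 2 has {H,Li,Be,B} — only He is left for (r1,c2).
row 1 has {H,He,B}; column 3 has {Li,B} — only Be is left for (r1,c3).
row 1 has {H,He,Be,B}; column 4 has {H,Be} — only Li is left for (r1,c4).
row 2 has {Li,Be,B}; column 4 has {H,Li,Be} — only He is left for (r2,c4).
row 3 has {H,Li,Be}; column 1 has {H,Li,B} — only He is left for (r3,c1).
row 3 has {H,He,Li,Be}; column 4 has {H,He,Li,Be} — only B is left for (r3,c4).
row 4 has {H,Li,B}; column 1 has {H,He,Li,B} — only Be is left for (r4,c1).
row 4 has {H,Li,Be,B}; column 3 has {Li,Be,B} — only He is left for (r4,c3).
row 2 has {He,Li,Be,B}; column 3 has {He,Li,Be,B} — only H is left for (r2,c3).

B He Be Li H / Li Be H He B / He H Li B Be / Be B He H Li / H Li B Be He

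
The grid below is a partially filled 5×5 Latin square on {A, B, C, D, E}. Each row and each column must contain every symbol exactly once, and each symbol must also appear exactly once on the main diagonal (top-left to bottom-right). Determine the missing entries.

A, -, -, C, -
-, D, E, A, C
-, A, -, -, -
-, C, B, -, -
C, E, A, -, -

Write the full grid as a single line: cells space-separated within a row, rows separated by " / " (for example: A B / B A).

A B D C E / B D E A C / E A C B D / D C B E A / C E A D B

Cell (r1,c2): row 1 has {A,C}; column 2 has {A,C,D,E} → B.
Cell (r1,c3): row 1 has {A,B,C}; column 3 has {A,B,E} → D.
Cell (r1,c5): row 1 has {A,B,C,D}; column 5 has {C} → E.
Cell (r2,c1): row 2 has {A,C,D,E}; column 1 has {A,C} → B.
Cell (r3,c3): row 3 has {A}; column 3 has {A,B,D,E}; the diagonal has {A,D} → C.
Cell (r4,c4): row 4 has {B,C}; column 4 has {A,C}; the diagonal has {A,C,D} → E.
Cell (r5,c5): row 5 has {A,C,E}; column 5 has {C,E}; the diagonal has {A,C,D,E} → B.
Cell (r3,c5): row 3 has {A,C}; column 5 has {B,C,E} → D.
Cell (r4,c1): row 4 has {B,C,E}; column 1 has {A,B,C} → D.
Cell (r4,c5): row 4 has {B,C,D,E}; column 5 has {B,C,D,E} → A.
Cell (r5,c4): row 5 has {A,B,C,E}; column 4 has {A,C,E} → D.
Cell (r3,c1): row 3 has {A,C,D}; column 1 has {A,B,C,D} → E.
Cell (r3,c4): row 3 has {A,C,D,E}; column 4 has {A,C,D,E} → B.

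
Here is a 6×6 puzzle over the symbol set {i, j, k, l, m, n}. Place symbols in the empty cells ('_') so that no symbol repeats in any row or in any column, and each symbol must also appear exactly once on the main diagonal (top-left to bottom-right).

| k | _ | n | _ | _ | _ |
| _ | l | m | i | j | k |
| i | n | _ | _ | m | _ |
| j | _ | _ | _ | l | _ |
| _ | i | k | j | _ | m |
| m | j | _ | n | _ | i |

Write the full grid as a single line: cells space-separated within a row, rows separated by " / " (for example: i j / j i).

k m n l i j / n l m i j k / i n j k m l / j k i m l n / l i k j n m / m j l n k i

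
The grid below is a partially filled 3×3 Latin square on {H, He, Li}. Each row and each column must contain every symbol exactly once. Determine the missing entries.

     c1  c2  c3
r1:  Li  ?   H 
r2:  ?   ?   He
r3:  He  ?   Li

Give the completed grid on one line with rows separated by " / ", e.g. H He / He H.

(r1,c2) = He
(r2,c1) = H
(r2,c2) = Li
(r3,c2) = H

Li He H / H Li He / He H Li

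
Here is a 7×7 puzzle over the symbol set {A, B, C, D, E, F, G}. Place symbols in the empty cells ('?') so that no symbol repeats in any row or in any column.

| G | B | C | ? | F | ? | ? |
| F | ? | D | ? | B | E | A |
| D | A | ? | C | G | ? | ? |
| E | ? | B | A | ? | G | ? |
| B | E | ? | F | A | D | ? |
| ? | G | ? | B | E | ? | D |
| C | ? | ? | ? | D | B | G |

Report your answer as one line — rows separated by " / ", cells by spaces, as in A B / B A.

row 1 has {B,C,F,G}; column 6 has {B,D,E,G} — only A is left for (r1,c6).
row 1 has {A,B,C,F,G}; column 7 has {A,D,G} — only E is left for (r1,c7).
row 2 has {A,B,D,E,F}; column 2 has {A,B,E,G} — only C is left for (r2,c2).
row 2 has {A,B,C,D,E,F}; column 4 has {A,B,C,F} — only G is left for (r2,c4).
row 3 has {A,C,D,G}; column 6 has {A,B,D,E,G} — only F is left for (r3,c6).
row 3 has {A,C,D,F,G}; column 7 has {A,D,E,G} — only B is left for (r3,c7).
row 4 has {A,B,E,G}; column 5 has {A,B,D,E,F,G} — only C is left for (r4,c5).
row 4 has {A,B,C,E,G}; column 7 has {A,B,D,E,G} — only F is left for (r4,c7).
row 5 has {A,B,D,E,F}; column 3 has {B,C,D} — only G is left for (r5,c3).
row 5 has {A,B,D,E,F,G}; column 7 has {A,B,D,E,F,G} — only C is left for (r5,c7).
row 6 has {B,D,E,G}; column 1 has {B,C,D,E,F,G} — only A is left for (r6,c1).
row 6 has {A,B,D,E,G}; column 3 has {B,C,D,G} — only F is left for (r6,c3).
row 6 has {A,B,D,E,F,G}; column 6 has {A,B,D,E,F,G} — only C is left for (r6,c6).
row 7 has {B,C,D,G}; column 2 has {A,B,C,E,G} — only F is left for (r7,c2).
row 7 has {B,C,D,F,G}; column 4 has {A,B,C,F,G} — only E is left for (r7,c4).
row 1 has {A,B,C,E,F,G}; column 4 has {A,B,C,E,F,G} — only D is left for (r1,c4).
row 3 has {A,B,C,D,F,G}; column 3 has {B,C,D,F,G} — only E is left for (r3,c3).
row 4 has {A,B,C,E,F,G}; column 2 has {A,B,C,E,F,G} — only D is left for (r4,c2).
row 7 has {B,C,D,E,F,G}; column 3 has {B,C,D,E,F,G} — only A is left for (r7,c3).

G B C D F A E / F C D G B E A / D A E C G F B / E D B A C G F / B E G F A D C / A G F B E C D / C F A E D B G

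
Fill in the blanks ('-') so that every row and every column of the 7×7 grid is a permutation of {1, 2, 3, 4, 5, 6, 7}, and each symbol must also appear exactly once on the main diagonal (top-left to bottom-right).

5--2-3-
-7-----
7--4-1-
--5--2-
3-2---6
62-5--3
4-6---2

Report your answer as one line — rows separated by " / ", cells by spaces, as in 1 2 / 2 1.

5 1 7 2 6 3 4 / 2 7 4 3 5 6 1 / 7 6 3 4 2 1 5 / 1 3 5 6 4 2 7 / 3 4 2 7 1 5 6 / 6 2 1 5 7 4 3 / 4 5 6 1 3 7 2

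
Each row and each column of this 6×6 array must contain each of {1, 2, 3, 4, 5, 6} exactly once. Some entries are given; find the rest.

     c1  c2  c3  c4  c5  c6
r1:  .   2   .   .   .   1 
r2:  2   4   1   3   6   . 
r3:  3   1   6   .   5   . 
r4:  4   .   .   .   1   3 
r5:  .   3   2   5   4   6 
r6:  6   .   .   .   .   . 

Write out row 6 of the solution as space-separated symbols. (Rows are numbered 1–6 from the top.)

6 5 3 1 2 4

Cell (r1,c1): row 1 has {1,2}; column 1 has {2,3,4,6} → 5.
Cell (r1,c5): row 1 has {1,2,5}; column 5 has {1,4,5,6} → 3.
Cell (r2,c6): row 2 has {1,2,3,4,6}; column 6 has {1,3,6} → 5.
Cell (r4,c3): row 4 has {1,3,4}; column 3 has {1,2,6} → 5.
Cell (r5,c1): row 5 has {2,3,4,5,6}; column 1 has {2,3,4,5,6} → 1.
Cell (r6,c2): row 6 has {6}; column 2 has {1,2,3,4} → 5.
Cell (r6,c5): row 6 has {5,6}; column 5 has {1,3,4,5,6} → 2.
Cell (r6,c6): row 6 has {2,5,6}; column 6 has {1,3,5,6} → 4.
Cell (r1,c3): row 1 has {1,2,3,5}; column 3 has {1,2,5,6} → 4.
Cell (r1,c4): row 1 has {1,2,3,4,5}; column 4 has {3,5} → 6.
Cell (r3,c6): row 3 has {1,3,5,6}; column 6 has {1,3,4,5,6} → 2.
Cell (r4,c2): row 4 has {1,3,4,5}; column 2 has {1,2,3,4,5} → 6.
Cell (r4,c4): row 4 has {1,3,4,5,6}; column 4 has {3,5,6} → 2.
Cell (r6,c3): row 6 has {2,4,5,6}; column 3 has {1,2,4,5,6} → 3.
Cell (r6,c4): row 6 has {2,3,4,5,6}; column 4 has {2,3,5,6} → 1.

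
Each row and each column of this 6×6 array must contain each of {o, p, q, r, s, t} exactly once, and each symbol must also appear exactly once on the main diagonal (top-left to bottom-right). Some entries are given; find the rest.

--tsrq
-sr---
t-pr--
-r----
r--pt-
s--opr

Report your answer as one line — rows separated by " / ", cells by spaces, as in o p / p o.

(r1,c1) = o
(r1,c2) = p
(r4,c4) = q
(r6,c3) = q
(r2,c4) = t
(r4,c1) = p
(r6,c2) = t
(r2,c1) = q
(r2,c5) = o
(r2,c6) = p
(r4,c5) = s
(r3,c5) = q
(r4,c3) = o
(r4,c6) = t
(r5,c3) = s
(r5,c6) = o
(r3,c2) = o
(r3,c6) = s
(r5,c2) = q

o p t s r q / q s r t o p / t o p r q s / p r o q s t / r q s p t o / s t q o p r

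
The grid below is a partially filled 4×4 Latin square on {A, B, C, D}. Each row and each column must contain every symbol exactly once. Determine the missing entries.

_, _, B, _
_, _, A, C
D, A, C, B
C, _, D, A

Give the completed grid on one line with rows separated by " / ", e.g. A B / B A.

(r1,c1): row 1 has {B}; column 1 has {C,D}, so it must be A.
(r1,c4): row 1 has {A,B}; column 4 has {A,B,C}, so it must be D.
(r2,c1): row 2 has {A,C}; column 1 has {A,C,D}, so it must be B.
(r2,c2): row 2 has {A,B,C}; column 2 has {A}, so it must be D.
(r4,c2): row 4 has {A,C,D}; column 2 has {A,D}, so it must be B.
(r1,c2): row 1 has {A,B,D}; column 2 has {A,B,D}, so it must be C.

A C B D / B D A C / D A C B / C B D A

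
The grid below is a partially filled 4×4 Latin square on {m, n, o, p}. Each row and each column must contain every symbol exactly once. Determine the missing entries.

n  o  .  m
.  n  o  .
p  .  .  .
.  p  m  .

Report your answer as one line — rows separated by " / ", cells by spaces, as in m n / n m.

n o p m / m n o p / p m n o / o p m n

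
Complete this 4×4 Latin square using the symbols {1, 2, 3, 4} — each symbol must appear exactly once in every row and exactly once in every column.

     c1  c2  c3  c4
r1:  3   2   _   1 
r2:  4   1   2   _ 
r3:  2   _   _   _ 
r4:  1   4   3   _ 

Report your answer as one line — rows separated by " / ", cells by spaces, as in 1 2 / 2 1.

(r1,c3): row 1 has {1,2,3}; column 3 has {2,3}, so it must be 4.
(r2,c4): row 2 has {1,2,4}; column 4 has {1}, so it must be 3.
(r3,c2): row 3 has {2}; column 2 has {1,2,4}, so it must be 3.
(r3,c3): row 3 has {2,3}; column 3 has {2,3,4}, so it must be 1.
(r3,c4): row 3 has {1,2,3}; column 4 has {1,3}, so it must be 4.
(r4,c4): row 4 has {1,3,4}; column 4 has {1,3,4}, so it must be 2.

3 2 4 1 / 4 1 2 3 / 2 3 1 4 / 1 4 3 2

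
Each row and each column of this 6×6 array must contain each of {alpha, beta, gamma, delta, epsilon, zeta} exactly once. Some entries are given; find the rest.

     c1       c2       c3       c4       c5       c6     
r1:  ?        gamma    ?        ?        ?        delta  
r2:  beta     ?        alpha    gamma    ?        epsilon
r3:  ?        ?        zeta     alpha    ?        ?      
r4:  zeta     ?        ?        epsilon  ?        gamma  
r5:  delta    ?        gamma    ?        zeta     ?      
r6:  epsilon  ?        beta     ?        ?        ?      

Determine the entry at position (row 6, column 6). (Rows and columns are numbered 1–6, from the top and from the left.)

zeta

(r1,c1): row 1 has {gamma,delta}; column 1 has {beta,delta,epsilon,zeta}, so it must be alpha.
(r1,c3): row 1 has {alpha,gamma,delta}; column 3 has {alpha,beta,gamma,zeta}, so it must be epsilon.
(r1,c5): row 1 has {alpha,gamma,delta,epsilon}; column 5 has {zeta}, so it must be beta.
(r2,c5): row 2 has {alpha,beta,gamma,epsilon}; column 5 has {beta,zeta}, so it must be delta.
(r3,c1): row 3 has {alpha,zeta}; column 1 has {alpha,beta,delta,epsilon,zeta}, so it must be gamma.
(r3,c5): row 3 has {alpha,gamma,zeta}; column 5 has {beta,delta,zeta}, so it must be epsilon.
(r3,c6): row 3 has {alpha,gamma,epsilon,zeta}; column 6 has {gamma,delta,epsilon}, so it must be beta.
(r4,c3): row 4 has {gamma,epsilon,zeta}; column 3 has {alpha,beta,gamma,epsilon,zeta}, so it must be delta.
(r4,c5): row 4 has {gamma,delta,epsilon,zeta}; column 5 has {beta,delta,epsilon,zeta}, so it must be alpha.
(r5,c4): row 5 has {gamma,delta,zeta}; column 4 has {alpha,gamma,epsilon}, so it must be beta.
(r5,c6): row 5 has {beta,gamma,delta,zeta}; column 6 has {beta,gamma,delta,epsilon}, so it must be alpha.
(r6,c5): row 6 has {beta,epsilon}; column 5 has {alpha,beta,delta,epsilon,zeta}, so it must be gamma.
(r6,c6): row 6 has {beta,gamma,epsilon}; column 6 has {alpha,beta,gamma,delta,epsilon}, so it must be zeta.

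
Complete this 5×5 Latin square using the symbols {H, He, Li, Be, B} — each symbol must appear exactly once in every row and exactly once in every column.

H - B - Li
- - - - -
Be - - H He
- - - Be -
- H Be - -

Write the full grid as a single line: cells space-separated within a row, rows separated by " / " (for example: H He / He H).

H Be B He Li / Li He H B Be / Be B Li H He / B Li He Be H / He H Be Li B

(r1,c4) = He
(r3,c3) = Li
(r5,c5) = B
(r1,c2) = Be
(r3,c2) = B
(r4,c5) = H
(r5,c4) = Li
(r2,c4) = B
(r2,c5) = Be
(r4,c3) = He
(r5,c1) = He
(r2,c1) = Li
(r2,c2) = He
(r2,c3) = H
(r4,c1) = B
(r4,c2) = Li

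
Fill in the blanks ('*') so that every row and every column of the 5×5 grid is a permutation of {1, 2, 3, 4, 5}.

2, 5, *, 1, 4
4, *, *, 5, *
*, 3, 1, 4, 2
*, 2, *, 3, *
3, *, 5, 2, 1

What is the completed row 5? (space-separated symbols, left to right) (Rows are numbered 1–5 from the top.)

3 4 5 2 1

(r1,c3) = 3
(r2,c2) = 1
(r2,c3) = 2
(r2,c5) = 3
(r3,c1) = 5
(r4,c1) = 1
(r4,c3) = 4
(r4,c5) = 5
(r5,c2) = 4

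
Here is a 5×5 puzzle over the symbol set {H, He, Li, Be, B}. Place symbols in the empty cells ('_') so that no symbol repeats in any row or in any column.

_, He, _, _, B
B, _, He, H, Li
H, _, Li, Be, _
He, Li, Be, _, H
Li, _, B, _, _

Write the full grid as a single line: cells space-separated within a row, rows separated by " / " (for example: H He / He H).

Be He H Li B / B Be He H Li / H B Li Be He / He Li Be B H / Li H B He Be

(r1,c1) = Be
(r1,c3) = H
(r1,c4) = Li
(r2,c2) = Be
(r3,c2) = B
(r3,c5) = He
(r4,c4) = B
(r5,c2) = H
(r5,c4) = He
(r5,c5) = Be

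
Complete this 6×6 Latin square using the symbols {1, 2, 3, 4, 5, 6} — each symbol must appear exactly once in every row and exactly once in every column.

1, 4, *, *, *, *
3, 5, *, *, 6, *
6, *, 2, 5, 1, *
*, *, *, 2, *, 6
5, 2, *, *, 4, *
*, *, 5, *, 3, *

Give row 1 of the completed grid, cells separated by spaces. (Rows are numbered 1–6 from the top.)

row 3 has {1,2,5,6}; column 2 has {2,4,5} — only 3 is left for (r3,c2).
row 3 has {1,2,3,5,6}; column 6 has {6} — only 4 is left for (r3,c6).
row 4 has {2,6}; column 1 has {1,3,5,6} — only 4 is left for (r4,c1).
row 4 has {2,4,6}; column 2 has {2,3,4,5} — only 1 is left for (r4,c2).
row 4 has {1,2,4,6}; column 3 has {2,5} — only 3 is left for (r4,c3).
row 4 has {1,2,3,4,6}; column 5 has {1,3,4,6} — only 5 is left for (r4,c5).
row 6 has {3,5}; column 1 has {1,3,4,5,6} — only 2 is left for (r6,c1).
row 6 has {2,3,5}; column 2 has {1,2,3,4,5} — only 6 is left for (r6,c2).
row 6 has {2,3,5,6}; column 6 has {4,6} — only 1 is left for (r6,c6).
row 1 has {1,4}; column 3 has {2,3,5} — only 6 is left for (r1,c3).
row 1 has {1,4,6}; column 4 has {2,5} — only 3 is left for (r1,c4).
row 1 has {1,3,4,6}; column 5 has {1,3,4,5,6} — only 2 is left for (r1,c5).
row 1 has {1,2,3,4,6}; column 6 has {1,4,6} — only 5 is left for (r1,c6).

1 4 6 3 2 5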